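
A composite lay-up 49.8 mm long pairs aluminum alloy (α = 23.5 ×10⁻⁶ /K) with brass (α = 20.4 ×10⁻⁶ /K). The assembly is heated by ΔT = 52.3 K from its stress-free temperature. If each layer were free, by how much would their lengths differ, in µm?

8.07 µm

Δα = |23.5 − 20.4|×10⁻⁶/K = 3.10×10⁻⁶/K.
ΔL_mismatch = Δα·L·ΔT = 3.10×10⁻⁶ × 49.8 mm × 52.3 K = 8.07 µm.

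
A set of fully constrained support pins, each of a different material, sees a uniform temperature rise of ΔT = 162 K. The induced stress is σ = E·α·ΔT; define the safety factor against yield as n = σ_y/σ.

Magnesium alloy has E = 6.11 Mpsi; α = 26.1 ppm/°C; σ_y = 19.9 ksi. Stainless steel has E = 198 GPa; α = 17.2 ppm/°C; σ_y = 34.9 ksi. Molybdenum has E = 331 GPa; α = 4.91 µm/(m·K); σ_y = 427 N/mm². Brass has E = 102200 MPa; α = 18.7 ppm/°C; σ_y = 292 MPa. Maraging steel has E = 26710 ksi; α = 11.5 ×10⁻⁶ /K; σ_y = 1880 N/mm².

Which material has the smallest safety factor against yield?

stainless steel

Converting E to GPa, α to ×10⁻⁶/K, σ_y to MPa, then σ and n for each:
  magnesium alloy: E = 42.13, α = 26.1, σ_y = 137.2 → σ = 178 MPa, n = 0.770
  stainless steel: E = 198.0, α = 17.2, σ_y = 240.6 → σ = 552 MPa, n = 0.436
  molybdenum: E = 331.0, α = 4.91, σ_y = 427.0 → σ = 263 MPa, n = 1.62
  brass: E = 102.2, α = 18.7, σ_y = 292.0 → σ = 310 MPa, n = 0.943
  maraging steel: E = 184.2, α = 11.5, σ_y = 1880 → σ = 343 MPa, n = 5.48
Smallest n: stainless steel with n = 0.436.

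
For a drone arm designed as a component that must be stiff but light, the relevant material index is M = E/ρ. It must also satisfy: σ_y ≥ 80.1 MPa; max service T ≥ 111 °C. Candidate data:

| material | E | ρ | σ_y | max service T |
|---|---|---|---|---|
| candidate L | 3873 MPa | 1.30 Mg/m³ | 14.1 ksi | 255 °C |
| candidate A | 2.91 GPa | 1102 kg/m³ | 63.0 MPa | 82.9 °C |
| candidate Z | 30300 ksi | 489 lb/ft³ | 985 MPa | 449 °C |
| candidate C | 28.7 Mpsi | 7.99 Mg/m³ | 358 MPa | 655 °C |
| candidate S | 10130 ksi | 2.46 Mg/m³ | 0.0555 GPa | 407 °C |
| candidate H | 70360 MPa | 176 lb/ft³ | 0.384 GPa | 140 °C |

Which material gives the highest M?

Screen on constraints: σ_y ≥ 80.1 MPa; max service T ≥ 111 °C. Survivors: candidate L, candidate Z, candidate C, candidate H.
Putting every candidate on a common basis:
  candidate L: E = 3.873 GPa, ρ = 1300 kg/m³
  candidate Z: E = 208.9 GPa, ρ = 7833 kg/m³
  candidate C: E = 197.9 GPa, ρ = 7990 kg/m³
  candidate H: E = 70.36 GPa, ρ = 2819 kg/m³
  candidate Z: M = 26.7 MN·m/kg
  candidate H: M = 25.0 MN·m/kg
  candidate C: M = 24.8 MN·m/kg
  candidate L: M = 2.98 MN·m/kg
Candidate Z ranks first.

candidate Z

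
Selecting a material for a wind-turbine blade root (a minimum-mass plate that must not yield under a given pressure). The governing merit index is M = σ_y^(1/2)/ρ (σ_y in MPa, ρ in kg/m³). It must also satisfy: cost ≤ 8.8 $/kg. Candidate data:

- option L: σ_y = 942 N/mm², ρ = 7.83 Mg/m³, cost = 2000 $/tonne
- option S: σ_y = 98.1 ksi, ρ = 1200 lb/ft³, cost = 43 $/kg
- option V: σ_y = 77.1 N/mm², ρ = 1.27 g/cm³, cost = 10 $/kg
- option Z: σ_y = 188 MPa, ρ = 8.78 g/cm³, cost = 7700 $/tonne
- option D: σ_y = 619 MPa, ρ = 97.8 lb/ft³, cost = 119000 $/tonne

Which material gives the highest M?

Screen on constraints: cost ≤ 8.8 $/kg. Survivors: option L, option Z.
Convert each candidate to consistent units, then evaluate M:
  option L: σ_y = 942.0 MPa, ρ = 7830 kg/m³
  option Z: σ_y = 188.0 MPa, ρ = 8780 kg/m³
  option L: M = 3.92×10⁻³
  option Z: M = 1.56×10⁻³
The maximum is for option L.

option L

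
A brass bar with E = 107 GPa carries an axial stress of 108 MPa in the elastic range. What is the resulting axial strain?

ε = σ/E = 108 / 107000 = 1.01×10⁻³.

1.01×10⁻³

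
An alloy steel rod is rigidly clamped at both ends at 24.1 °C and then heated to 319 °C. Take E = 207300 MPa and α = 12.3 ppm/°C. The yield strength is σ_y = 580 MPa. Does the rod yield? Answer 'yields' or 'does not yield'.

E = 207300 MPa = 207.3 GPa.
ΔT = 294.9 K. Constrained thermal stress σ = E·α·ΔT = 207.3×10³ MPa × 12.3×10⁻⁶ × 294.9 = 752 MPa (compressive).
Compare to σ_y = 580 MPa: σ ≥ σ_y, so it yields.

yields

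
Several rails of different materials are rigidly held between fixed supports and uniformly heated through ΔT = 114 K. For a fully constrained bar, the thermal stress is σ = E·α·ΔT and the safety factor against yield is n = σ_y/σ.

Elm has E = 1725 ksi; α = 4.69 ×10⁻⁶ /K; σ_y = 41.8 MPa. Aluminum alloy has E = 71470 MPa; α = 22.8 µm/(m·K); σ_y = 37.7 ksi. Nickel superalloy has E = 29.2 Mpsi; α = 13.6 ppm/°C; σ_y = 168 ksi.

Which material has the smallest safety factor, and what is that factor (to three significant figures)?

With everything in SI (GPa, ×10⁻⁶/K, MPa):
  elm: E = 11.89, α = 4.69, σ_y = 41.80 → σ = 6.36 MPa, n = 6.57
  aluminum alloy: E = 71.47, α = 22.8, σ_y = 259.9 → σ = 186 MPa, n = 1.40
  nickel superalloy: E = 201.3, α = 13.6, σ_y = 1158 → σ = 312 MPa, n = 3.71
Smallest n: aluminum alloy with n = 1.40.

aluminum alloy, n = 1.40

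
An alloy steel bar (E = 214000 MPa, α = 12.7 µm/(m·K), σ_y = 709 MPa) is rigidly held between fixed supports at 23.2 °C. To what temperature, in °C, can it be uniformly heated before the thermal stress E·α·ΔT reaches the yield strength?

E = 214000 MPa = 214.0 GPa.
E·α·ΔT = 709.0 MPa ⇒ ΔT = 709.0 / (214.0×10³ × 12.7×10⁻⁶) = 260.9 K.
T = 23.2 + 260.9 = 284.1 °C.

284 °C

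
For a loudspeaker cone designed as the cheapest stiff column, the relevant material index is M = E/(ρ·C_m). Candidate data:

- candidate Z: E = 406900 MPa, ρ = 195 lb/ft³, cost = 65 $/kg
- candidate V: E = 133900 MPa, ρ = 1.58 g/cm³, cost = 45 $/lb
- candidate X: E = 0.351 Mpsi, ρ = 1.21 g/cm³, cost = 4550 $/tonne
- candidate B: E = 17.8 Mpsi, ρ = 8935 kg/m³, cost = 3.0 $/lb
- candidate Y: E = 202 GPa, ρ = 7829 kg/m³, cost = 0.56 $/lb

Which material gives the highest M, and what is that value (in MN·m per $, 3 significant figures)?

Putting every candidate on a common basis:
  candidate Z: E = 406.9 GPa, ρ = 3124 kg/m³, cost = 65.00 $/kg
  candidate V: E = 133.9 GPa, ρ = 1580 kg/m³, cost = 99.21 $/kg
  candidate X: E = 2.420 GPa, ρ = 1210 kg/m³, cost = 4.550 $/kg
  candidate B: E = 122.7 GPa, ρ = 8935 kg/m³, cost = 6.614 $/kg
  candidate Y: E = 202.0 GPa, ρ = 7829 kg/m³, cost = 1.235 $/kg
  candidate Y: M = 20.9 MN·m per $
  candidate B: M = 2.08 MN·m per $
  candidate Z: M = 2.00 MN·m per $
  candidate V: M = 0.854 MN·m per $
  candidate X: M = 0.440 MN·m per $
The maximum is for candidate Y.

candidate Y, M = 20.9 MN·m per $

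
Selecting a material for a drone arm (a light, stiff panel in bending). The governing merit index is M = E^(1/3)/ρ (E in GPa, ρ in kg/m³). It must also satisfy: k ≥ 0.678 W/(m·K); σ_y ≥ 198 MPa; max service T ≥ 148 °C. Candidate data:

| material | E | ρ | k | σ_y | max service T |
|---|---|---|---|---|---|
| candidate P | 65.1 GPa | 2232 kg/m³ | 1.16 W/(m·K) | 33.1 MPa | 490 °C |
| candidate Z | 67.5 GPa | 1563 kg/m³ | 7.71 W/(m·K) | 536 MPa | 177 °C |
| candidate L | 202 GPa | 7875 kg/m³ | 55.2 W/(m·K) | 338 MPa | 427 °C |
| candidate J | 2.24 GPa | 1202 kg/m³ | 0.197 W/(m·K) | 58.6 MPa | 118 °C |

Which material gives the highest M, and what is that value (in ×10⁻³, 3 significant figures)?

candidate Z, M = 2.61×10⁻³

Screen on constraints: k ≥ 0.678 W/(m·K); σ_y ≥ 198 MPa; max service T ≥ 148 °C. Survivors: candidate Z, candidate L.
Evaluate M for each candidate:
  candidate Z: M = 2.61×10⁻³
  candidate L: M = 0.745×10⁻³
Candidate Z has the largest M.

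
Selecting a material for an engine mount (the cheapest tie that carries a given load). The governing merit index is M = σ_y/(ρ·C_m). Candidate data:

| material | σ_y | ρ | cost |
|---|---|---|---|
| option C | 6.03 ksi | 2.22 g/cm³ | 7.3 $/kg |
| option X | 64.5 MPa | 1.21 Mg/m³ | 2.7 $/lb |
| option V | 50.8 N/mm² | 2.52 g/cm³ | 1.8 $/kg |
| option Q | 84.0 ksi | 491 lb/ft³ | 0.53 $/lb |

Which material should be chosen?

option Q

Convert each candidate to consistent units, then evaluate M:
  option C: σ_y = 41.58 MPa, ρ = 2220 kg/m³, cost = 7.300 $/kg
  option X: σ_y = 64.50 MPa, ρ = 1210 kg/m³, cost = 5.952 $/kg
  option V: σ_y = 50.80 MPa, ρ = 2520 kg/m³, cost = 1.800 $/kg
  option Q: σ_y = 579.2 MPa, ρ = 7865 kg/m³, cost = 1.168 $/kg
  option Q: M = 63.0 kN·m per $
  option V: M = 11.2 kN·m per $
  option X: M = 8.96 kN·m per $
  option C: M = 2.57 kN·m per $
Option Q ranks first.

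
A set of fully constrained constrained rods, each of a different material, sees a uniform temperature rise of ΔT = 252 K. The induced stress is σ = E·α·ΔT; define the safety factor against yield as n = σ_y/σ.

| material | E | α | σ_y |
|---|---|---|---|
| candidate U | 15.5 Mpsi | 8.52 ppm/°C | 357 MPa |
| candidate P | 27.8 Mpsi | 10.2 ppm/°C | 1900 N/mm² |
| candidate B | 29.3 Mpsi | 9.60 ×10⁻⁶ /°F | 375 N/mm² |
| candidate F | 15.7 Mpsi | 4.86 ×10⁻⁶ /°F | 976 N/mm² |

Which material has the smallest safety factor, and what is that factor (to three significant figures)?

Per material, after unit conversion:
  candidate U: E = 106.9, α = 8.52, σ_y = 357.0 → σ = 229 MPa, n = 1.56
  candidate P: E = 191.7, α = 10.2, σ_y = 1900 → σ = 493 MPa, n = 3.86
  candidate B: E = 202.0, α = 17.3, σ_y = 375.0 → σ = 880 MPa, n = 0.426
  candidate F: E = 108.2, α = 8.75, σ_y = 976.0 → σ = 239 MPa, n = 4.09
Smallest n: candidate B with n = 0.426.

candidate B, n = 0.426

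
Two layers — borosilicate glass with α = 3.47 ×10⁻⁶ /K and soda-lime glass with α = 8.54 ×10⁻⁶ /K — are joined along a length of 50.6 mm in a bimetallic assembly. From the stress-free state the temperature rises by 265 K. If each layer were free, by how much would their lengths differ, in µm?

Δα = |3.47 − 8.54|×10⁻⁶/K = 5.07×10⁻⁶/K.
ΔL_mismatch = Δα·L·ΔT = 5.07×10⁻⁶ × 50.6 mm × 265.0 K = 68.0 µm.

68.0 µm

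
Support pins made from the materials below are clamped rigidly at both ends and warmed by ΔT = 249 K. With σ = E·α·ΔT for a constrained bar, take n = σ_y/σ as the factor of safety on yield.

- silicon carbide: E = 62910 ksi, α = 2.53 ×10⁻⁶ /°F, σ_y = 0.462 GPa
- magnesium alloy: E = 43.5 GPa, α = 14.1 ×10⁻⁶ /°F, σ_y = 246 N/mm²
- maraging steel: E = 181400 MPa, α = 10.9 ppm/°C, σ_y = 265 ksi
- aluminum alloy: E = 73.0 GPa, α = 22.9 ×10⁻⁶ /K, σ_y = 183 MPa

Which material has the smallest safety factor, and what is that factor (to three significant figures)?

aluminum alloy, n = 0.440

Per material, after unit conversion:
  silicon carbide: E = 433.7, α = 4.55, σ_y = 462.0 → σ = 492 MPa, n = 0.939
  magnesium alloy: E = 43.50, α = 25.4, σ_y = 246.0 → σ = 275 MPa, n = 0.895
  maraging steel: E = 181.4, α = 10.9, σ_y = 1827 → σ = 492 MPa, n = 3.71
  aluminum alloy: E = 73.00, α = 22.9, σ_y = 183.0 → σ = 416 MPa, n = 0.440
The minimum is aluminum alloy at n = 0.440.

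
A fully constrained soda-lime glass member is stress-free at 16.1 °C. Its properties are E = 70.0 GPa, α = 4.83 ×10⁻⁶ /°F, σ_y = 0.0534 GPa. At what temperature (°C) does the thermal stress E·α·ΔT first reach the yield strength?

104 °C

α = 4.83×10⁻⁶/°F × 9/5 = 8.69×10⁻⁶/K.
σ_y = 0.0534 GPa = 53.40 MPa.
E·α·ΔT = 53.40 MPa ⇒ ΔT = 53.40 / (70.00×10³ × 8.69×10⁻⁶) = 87.75 K.
T = 16.1 + 87.75 = 103.8 °C.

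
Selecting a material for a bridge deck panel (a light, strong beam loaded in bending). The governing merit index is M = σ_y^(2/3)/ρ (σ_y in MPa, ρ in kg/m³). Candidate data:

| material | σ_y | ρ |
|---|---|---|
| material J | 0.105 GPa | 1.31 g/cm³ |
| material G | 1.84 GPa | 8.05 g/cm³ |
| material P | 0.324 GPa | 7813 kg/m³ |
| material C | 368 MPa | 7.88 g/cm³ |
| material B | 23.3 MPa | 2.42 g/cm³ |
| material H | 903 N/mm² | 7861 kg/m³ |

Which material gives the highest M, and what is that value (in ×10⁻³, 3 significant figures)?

Normalizing units and computing the index:
  material J: σ_y = 105.0 MPa, ρ = 1310 kg/m³
  material G: σ_y = 1840 MPa, ρ = 8050 kg/m³
  material P: σ_y = 324.0 MPa, ρ = 7813 kg/m³
  material C: σ_y = 368.0 MPa, ρ = 7880 kg/m³
  material B: σ_y = 23.30 MPa, ρ = 2420 kg/m³
  material H: σ_y = 903.0 MPa, ρ = 7861 kg/m³
  material G: M = 18.7×10⁻³
  material J: M = 17.0×10⁻³
  material H: M = 11.9×10⁻³
  material C: M = 6.52×10⁻³
  material P: M = 6.04×10⁻³
  material B: M = 3.37×10⁻³
Material G ranks first.

material G, M = 18.7×10⁻³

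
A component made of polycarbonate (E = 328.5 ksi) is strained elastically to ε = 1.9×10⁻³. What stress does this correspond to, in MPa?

4.30 MPa

E = 328.5 ksi = 2.265 GPa.
σ = E·ε = 2265 MPa × 1.9×10⁻³ = 4.30 MPa.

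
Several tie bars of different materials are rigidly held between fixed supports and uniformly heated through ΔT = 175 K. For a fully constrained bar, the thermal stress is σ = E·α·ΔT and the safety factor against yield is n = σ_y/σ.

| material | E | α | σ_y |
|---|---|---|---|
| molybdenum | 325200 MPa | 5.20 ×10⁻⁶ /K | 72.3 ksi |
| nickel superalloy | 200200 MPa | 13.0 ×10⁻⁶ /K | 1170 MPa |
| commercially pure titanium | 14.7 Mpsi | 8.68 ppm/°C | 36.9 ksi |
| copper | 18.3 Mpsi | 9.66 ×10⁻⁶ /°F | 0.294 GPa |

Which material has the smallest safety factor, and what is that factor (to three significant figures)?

copper, n = 0.766

Per material, after unit conversion:
  molybdenum: E = 325.2, α = 5.20, σ_y = 498.5 → σ = 296 MPa, n = 1.68
  nickel superalloy: E = 200.2, α = 13.0, σ_y = 1170 → σ = 455 MPa, n = 2.57
  commercially pure titanium: E = 101.4, α = 8.68, σ_y = 254.4 → σ = 154 MPa, n = 1.65
  copper: E = 126.2, α = 17.4, σ_y = 294.0 → σ = 384 MPa, n = 0.766
Smallest n: copper with n = 0.766.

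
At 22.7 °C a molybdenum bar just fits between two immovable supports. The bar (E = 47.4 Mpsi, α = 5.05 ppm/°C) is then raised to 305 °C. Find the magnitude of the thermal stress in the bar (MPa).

E = 47.4 Mpsi = 326.8 GPa.
ΔT = 282.3 K. Constrained thermal stress σ = E·α·ΔT = 326.8×10³ MPa × 5.05×10⁻⁶ × 282.3 = 466 MPa (compressive).

466 MPa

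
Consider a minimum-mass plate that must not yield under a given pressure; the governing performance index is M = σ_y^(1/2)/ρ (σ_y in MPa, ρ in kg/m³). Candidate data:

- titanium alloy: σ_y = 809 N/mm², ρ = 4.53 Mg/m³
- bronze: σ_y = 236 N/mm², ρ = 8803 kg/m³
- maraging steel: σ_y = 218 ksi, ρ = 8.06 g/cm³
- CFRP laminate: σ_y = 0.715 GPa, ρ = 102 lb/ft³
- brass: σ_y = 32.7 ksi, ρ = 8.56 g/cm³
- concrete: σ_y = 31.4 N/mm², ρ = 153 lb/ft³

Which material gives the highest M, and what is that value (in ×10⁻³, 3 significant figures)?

CFRP laminate, M = 16.4×10⁻³

Convert each candidate to consistent units, then evaluate M:
  titanium alloy: σ_y = 809.0 MPa, ρ = 4530 kg/m³
  bronze: σ_y = 236.0 MPa, ρ = 8803 kg/m³
  maraging steel: σ_y = 1503 MPa, ρ = 8060 kg/m³
  CFRP laminate: σ_y = 715.0 MPa, ρ = 1634 kg/m³
  brass: σ_y = 225.5 MPa, ρ = 8560 kg/m³
  concrete: σ_y = 31.40 MPa, ρ = 2451 kg/m³
  CFRP laminate: M = 16.4×10⁻³
  titanium alloy: M = 6.28×10⁻³
  maraging steel: M = 4.81×10⁻³
  concrete: M = 2.29×10⁻³
  brass: M = 1.75×10⁻³
  bronze: M = 1.75×10⁻³
Highest index: CFRP laminate.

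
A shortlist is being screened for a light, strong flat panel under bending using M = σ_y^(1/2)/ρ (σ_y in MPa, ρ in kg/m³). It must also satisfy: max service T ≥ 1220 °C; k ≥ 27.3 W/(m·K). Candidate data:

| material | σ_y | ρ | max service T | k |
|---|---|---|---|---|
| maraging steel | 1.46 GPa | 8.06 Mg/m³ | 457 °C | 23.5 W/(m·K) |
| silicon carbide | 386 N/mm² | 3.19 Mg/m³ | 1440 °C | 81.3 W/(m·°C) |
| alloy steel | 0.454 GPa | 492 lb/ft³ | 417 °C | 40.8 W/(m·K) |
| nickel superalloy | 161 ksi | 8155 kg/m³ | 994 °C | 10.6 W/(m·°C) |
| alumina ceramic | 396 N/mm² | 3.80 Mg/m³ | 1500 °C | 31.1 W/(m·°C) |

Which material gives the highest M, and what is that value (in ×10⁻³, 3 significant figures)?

silicon carbide, M = 6.16×10⁻³

Screen on constraints: max service T ≥ 1220 °C; k ≥ 27.3 W/(m·K). Survivors: silicon carbide, alumina ceramic.
Putting every candidate on a common basis:
  silicon carbide: σ_y = 386.0 MPa, ρ = 3190 kg/m³
  alumina ceramic: σ_y = 396.0 MPa, ρ = 3800 kg/m³
  silicon carbide: M = 6.16×10⁻³
  alumina ceramic: M = 5.24×10⁻³
Silicon carbide has the largest M.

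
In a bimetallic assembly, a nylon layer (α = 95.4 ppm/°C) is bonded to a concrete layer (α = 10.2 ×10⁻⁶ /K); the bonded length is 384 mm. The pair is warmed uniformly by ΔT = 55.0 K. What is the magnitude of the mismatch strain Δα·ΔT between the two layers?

Δα = |95.4 − 10.2|×10⁻⁶/K = 85.2×10⁻⁶/K.
Mismatch strain = Δα·ΔT = 85.2×10⁻⁶ × 55.0 = 4.69×10⁻³.

4.69×10⁻³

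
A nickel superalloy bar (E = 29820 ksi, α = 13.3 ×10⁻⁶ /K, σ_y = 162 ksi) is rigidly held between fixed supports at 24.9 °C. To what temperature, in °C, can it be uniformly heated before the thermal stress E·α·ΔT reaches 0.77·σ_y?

339 °C

E = 29820 ksi = 205.6 GPa.
σ_y = 162 ksi = 1117 MPa.
E·α·ΔT = 860.1 MPa ⇒ ΔT = 860.1 / (205.6×10³ × 13.3×10⁻⁶) = 314.5 K.
T = 24.9 + 314.5 = 339.4 °C.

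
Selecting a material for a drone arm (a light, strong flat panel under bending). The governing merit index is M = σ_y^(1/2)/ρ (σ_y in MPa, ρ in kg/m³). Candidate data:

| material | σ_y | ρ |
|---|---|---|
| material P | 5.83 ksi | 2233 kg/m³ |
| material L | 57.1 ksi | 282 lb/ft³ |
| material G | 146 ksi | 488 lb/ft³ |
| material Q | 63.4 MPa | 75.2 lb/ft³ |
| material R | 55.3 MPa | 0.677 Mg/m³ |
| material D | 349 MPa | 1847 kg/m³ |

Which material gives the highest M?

material R

In SI units:
  material P: σ_y = 40.20 MPa, ρ = 2233 kg/m³
  material L: σ_y = 393.7 MPa, ρ = 4517 kg/m³
  material G: σ_y = 1007 MPa, ρ = 7817 kg/m³
  material Q: σ_y = 63.40 MPa, ρ = 1205 kg/m³
  material R: σ_y = 55.30 MPa, ρ = 677.0 kg/m³
  material D: σ_y = 349.0 MPa, ρ = 1847 kg/m³
  material R: M = 11.0×10⁻³
  material D: M = 10.1×10⁻³
  material Q: M = 6.61×10⁻³
  material L: M = 4.39×10⁻³
  material G: M = 4.06×10⁻³
  material P: M = 2.84×10⁻³
The maximum is for material R.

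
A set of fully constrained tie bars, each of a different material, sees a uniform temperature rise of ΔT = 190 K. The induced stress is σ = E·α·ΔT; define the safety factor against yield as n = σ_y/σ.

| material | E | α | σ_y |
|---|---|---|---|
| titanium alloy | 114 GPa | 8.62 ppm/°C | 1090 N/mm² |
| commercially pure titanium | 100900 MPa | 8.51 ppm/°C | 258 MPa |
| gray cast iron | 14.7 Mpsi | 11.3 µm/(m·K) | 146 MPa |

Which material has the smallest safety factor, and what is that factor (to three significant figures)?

Per material, after unit conversion:
  titanium alloy: E = 114.0, α = 8.62, σ_y = 1090 → σ = 187 MPa, n = 5.84
  commercially pure titanium: E = 100.9, α = 8.51, σ_y = 258.0 → σ = 163 MPa, n = 1.58
  gray cast iron: E = 101.4, α = 11.3, σ_y = 146.0 → σ = 218 MPa, n = 0.671
Smallest n: gray cast iron with n = 0.671.

gray cast iron, n = 0.671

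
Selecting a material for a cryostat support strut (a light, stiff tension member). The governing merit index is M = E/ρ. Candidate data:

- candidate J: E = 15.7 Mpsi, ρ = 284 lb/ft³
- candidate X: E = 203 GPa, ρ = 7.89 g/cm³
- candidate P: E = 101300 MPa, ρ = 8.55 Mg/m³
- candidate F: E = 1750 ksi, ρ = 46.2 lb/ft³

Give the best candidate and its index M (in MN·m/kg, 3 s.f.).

In SI units:
  candidate J: E = 108.2 GPa, ρ = 4549 kg/m³
  candidate X: E = 203.0 GPa, ρ = 7890 kg/m³
  candidate P: E = 101.3 GPa, ρ = 8550 kg/m³
  candidate F: E = 12.07 GPa, ρ = 740.1 kg/m³
  candidate X: M = 25.7 MN·m/kg
  candidate J: M = 23.8 MN·m/kg
  candidate F: M = 16.3 MN·m/kg
  candidate P: M = 11.8 MN·m/kg
The maximum is for candidate X.

candidate X, M = 25.7 MN·m/kg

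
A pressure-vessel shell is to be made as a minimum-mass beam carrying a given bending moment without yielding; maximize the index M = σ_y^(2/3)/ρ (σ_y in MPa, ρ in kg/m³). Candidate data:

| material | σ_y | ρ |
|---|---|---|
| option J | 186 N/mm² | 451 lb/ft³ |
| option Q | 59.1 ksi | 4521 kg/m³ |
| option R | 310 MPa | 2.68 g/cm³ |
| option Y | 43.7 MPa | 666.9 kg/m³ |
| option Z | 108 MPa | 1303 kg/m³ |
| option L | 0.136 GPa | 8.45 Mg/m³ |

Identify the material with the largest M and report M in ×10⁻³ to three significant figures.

option Y, M = 18.6×10⁻³

Normalizing units and computing the index:
  option J: σ_y = 186.0 MPa, ρ = 7224 kg/m³
  option Q: σ_y = 407.5 MPa, ρ = 4521 kg/m³
  option R: σ_y = 310.0 MPa, ρ = 2680 kg/m³
  option Y: σ_y = 43.70 MPa, ρ = 666.9 kg/m³
  option Z: σ_y = 108.0 MPa, ρ = 1303 kg/m³
  option L: σ_y = 136.0 MPa, ρ = 8450 kg/m³
  option Y: M = 18.6×10⁻³
  option Z: M = 17.4×10⁻³
  option R: M = 17.1×10⁻³
  option Q: M = 12.2×10⁻³
  option J: M = 4.51×10⁻³
  option L: M = 3.13×10⁻³
The maximum is for option Y.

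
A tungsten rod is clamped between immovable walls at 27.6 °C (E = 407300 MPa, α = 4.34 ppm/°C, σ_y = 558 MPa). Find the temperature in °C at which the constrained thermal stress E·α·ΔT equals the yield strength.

E = 407300 MPa = 407.3 GPa.
E·α·ΔT = 558.0 MPa ⇒ ΔT = 558.0 / (407.3×10³ × 4.34×10⁻⁶) = 315.7 K.
T = 27.6 + 315.7 = 343.3 °C.

343 °C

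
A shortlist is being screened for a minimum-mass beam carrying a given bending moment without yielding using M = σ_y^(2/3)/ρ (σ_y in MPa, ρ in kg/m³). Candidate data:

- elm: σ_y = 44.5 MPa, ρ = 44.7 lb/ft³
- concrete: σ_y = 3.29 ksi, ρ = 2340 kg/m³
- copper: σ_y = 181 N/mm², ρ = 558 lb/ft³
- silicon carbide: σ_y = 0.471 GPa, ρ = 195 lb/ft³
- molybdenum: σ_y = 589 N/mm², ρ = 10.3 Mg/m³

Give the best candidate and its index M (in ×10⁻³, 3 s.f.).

silicon carbide, M = 19.4×10⁻³

In SI units:
  elm: σ_y = 44.50 MPa, ρ = 716.0 kg/m³
  concrete: σ_y = 22.68 MPa, ρ = 2340 kg/m³
  copper: σ_y = 181.0 MPa, ρ = 8938 kg/m³
  silicon carbide: σ_y = 471.0 MPa, ρ = 3124 kg/m³
  molybdenum: σ_y = 589.0 MPa, ρ = 10300 kg/m³
  silicon carbide: M = 19.4×10⁻³
  elm: M = 17.5×10⁻³
  molybdenum: M = 6.82×10⁻³
  copper: M = 3.58×10⁻³
  concrete: M = 3.42×10⁻³
Silicon carbide has the largest M.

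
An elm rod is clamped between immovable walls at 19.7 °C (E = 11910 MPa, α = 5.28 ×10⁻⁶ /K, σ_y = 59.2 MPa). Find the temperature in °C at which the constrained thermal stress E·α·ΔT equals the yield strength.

961 °C

E = 11910 MPa = 11.91 GPa.
E·α·ΔT = 59.20 MPa ⇒ ΔT = 59.20 / (11.91×10³ × 5.28×10⁻⁶) = 941.4 K.
T = 19.7 + 941.4 = 961.1 °C.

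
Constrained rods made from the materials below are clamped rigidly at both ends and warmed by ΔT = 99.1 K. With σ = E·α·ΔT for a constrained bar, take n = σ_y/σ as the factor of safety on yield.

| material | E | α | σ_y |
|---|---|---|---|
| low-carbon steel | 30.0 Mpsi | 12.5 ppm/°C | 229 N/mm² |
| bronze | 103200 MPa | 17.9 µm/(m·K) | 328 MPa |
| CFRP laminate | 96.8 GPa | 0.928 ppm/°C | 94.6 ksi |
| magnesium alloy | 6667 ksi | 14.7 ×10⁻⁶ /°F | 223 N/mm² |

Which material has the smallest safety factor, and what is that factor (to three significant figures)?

low-carbon steel, n = 0.894

Per material, after unit conversion:
  low-carbon steel: E = 206.8, α = 12.5, σ_y = 229.0 → σ = 256 MPa, n = 0.894
  bronze: E = 103.2, α = 17.9, σ_y = 328.0 → σ = 183 MPa, n = 1.79
  CFRP laminate: E = 96.80, α = 0.928, σ_y = 652.2 → σ = 8.90 MPa, n = 73.3
  magnesium alloy: E = 45.97, α = 26.5, σ_y = 223.0 → σ = 121 MPa, n = 1.85
Smallest n: low-carbon steel with n = 0.894.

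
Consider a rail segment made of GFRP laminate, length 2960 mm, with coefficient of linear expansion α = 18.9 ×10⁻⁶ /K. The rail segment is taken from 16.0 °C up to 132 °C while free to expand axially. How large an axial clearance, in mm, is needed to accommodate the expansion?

ΔT = 132 − 16.0 = 116.0 K.
ΔL = α·L₀·ΔT = 18.9×10⁻⁶ × 2960 mm × 116.0 K = 6.49 mm.

6.49 mm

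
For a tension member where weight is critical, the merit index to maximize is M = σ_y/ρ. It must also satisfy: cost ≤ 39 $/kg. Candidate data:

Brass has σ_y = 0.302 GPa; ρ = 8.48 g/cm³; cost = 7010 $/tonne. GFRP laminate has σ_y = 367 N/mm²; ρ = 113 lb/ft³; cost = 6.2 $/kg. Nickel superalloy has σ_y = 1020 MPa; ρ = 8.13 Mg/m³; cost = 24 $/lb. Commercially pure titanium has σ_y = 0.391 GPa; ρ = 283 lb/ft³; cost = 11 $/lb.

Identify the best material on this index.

GFRP laminate

Screen on constraints: cost ≤ 39 $/kg. Survivors: brass, GFRP laminate, commercially pure titanium.
Convert each candidate to consistent units, then evaluate M:
  brass: σ_y = 302.0 MPa, ρ = 8480 kg/m³
  GFRP laminate: σ_y = 367.0 MPa, ρ = 1810 kg/m³
  commercially pure titanium: σ_y = 391.0 MPa, ρ = 4533 kg/m³
  GFRP laminate: M = 203 kN·m/kg
  commercially pure titanium: M = 86.3 kN·m/kg
  brass: M = 35.6 kN·m/kg
GFRP laminate has the largest M.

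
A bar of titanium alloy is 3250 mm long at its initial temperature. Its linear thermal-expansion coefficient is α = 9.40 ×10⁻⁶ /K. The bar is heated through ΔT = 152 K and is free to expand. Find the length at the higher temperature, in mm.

ΔL = α·L₀·ΔT = 9.40×10⁻⁶ × 3250 mm × 152.0 K = 4.64 mm.
L = L₀ + ΔL = 3250 + 4.64 = 3254.6 mm.

3254.6 mm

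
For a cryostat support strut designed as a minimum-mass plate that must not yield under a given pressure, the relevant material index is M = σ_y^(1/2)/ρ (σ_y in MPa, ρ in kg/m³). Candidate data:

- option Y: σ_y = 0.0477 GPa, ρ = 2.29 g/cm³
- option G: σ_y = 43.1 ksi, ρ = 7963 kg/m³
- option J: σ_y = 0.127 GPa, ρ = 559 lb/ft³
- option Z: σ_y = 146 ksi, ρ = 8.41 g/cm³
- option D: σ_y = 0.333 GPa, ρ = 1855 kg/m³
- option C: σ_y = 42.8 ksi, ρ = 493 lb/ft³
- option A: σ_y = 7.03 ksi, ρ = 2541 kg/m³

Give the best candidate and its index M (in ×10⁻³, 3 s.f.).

option D, M = 9.84×10⁻³

Putting every candidate on a common basis:
  option Y: σ_y = 47.70 MPa, ρ = 2290 kg/m³
  option G: σ_y = 297.2 MPa, ρ = 7963 kg/m³
  option J: σ_y = 127.0 MPa, ρ = 8954 kg/m³
  option Z: σ_y = 1007 MPa, ρ = 8410 kg/m³
  option D: σ_y = 333.0 MPa, ρ = 1855 kg/m³
  option C: σ_y = 295.1 MPa, ρ = 7897 kg/m³
  option A: σ_y = 48.47 MPa, ρ = 2541 kg/m³
  option D: M = 9.84×10⁻³
  option Z: M = 3.77×10⁻³
  option Y: M = 3.02×10⁻³
  option A: M = 2.74×10⁻³
  option C: M = 2.18×10⁻³
  option G: M = 2.16×10⁻³
  option J: M = 1.26×10⁻³
Option D has the largest M.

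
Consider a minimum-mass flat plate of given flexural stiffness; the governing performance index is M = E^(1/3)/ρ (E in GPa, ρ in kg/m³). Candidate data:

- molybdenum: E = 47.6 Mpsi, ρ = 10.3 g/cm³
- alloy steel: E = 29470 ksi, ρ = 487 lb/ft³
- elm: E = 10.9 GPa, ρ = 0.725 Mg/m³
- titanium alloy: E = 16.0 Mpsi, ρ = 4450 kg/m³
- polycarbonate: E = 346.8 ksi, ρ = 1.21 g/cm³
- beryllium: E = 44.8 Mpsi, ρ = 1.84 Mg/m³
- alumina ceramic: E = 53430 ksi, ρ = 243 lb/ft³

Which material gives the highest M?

beryllium

Convert each candidate to consistent units, then evaluate M:
  molybdenum: E = 328.2 GPa, ρ = 10300 kg/m³
  alloy steel: E = 203.2 GPa, ρ = 7801 kg/m³
  elm: E = 10.90 GPa, ρ = 725.0 kg/m³
  titanium alloy: E = 110.3 GPa, ρ = 4450 kg/m³
  polycarbonate: E = 2.391 GPa, ρ = 1210 kg/m³
  beryllium: E = 308.9 GPa, ρ = 1840 kg/m³
  alumina ceramic: E = 368.4 GPa, ρ = 3892 kg/m³
  beryllium: M = 3.67×10⁻³
  elm: M = 3.06×10⁻³
  alumina ceramic: M = 1.84×10⁻³
  polycarbonate: M = 1.11×10⁻³
  titanium alloy: M = 1.08×10⁻³
  alloy steel: M = 0.754×10⁻³
  molybdenum: M = 0.670×10⁻³
The maximum is for beryllium.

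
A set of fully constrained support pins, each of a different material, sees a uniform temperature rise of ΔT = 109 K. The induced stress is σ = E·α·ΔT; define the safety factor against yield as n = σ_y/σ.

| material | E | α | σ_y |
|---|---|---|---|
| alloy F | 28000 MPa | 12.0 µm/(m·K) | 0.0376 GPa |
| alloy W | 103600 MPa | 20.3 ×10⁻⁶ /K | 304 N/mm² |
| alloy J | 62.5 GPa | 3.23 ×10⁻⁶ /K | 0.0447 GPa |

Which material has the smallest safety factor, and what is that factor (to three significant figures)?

alloy F, n = 1.03

Converting E to GPa, α to ×10⁻⁶/K, σ_y to MPa, then σ and n for each:
  alloy F: E = 28.00, α = 12.0, σ_y = 37.60 → σ = 36.6 MPa, n = 1.03
  alloy W: E = 103.6, α = 20.3, σ_y = 304.0 → σ = 229 MPa, n = 1.33
  alloy J: E = 62.50, α = 3.23, σ_y = 44.70 → σ = 22.0 MPa, n = 2.03
Alloy F has the lowest safety factor, n = 1.03.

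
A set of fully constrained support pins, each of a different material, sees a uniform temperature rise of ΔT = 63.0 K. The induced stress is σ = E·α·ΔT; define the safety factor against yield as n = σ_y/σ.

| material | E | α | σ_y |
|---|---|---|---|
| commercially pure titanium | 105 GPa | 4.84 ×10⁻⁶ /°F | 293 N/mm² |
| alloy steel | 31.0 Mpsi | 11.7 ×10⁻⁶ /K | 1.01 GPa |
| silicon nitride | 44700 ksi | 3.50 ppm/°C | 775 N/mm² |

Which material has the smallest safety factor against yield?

Converting E to GPa, α to ×10⁻⁶/K, σ_y to MPa, then σ and n for each:
  commercially pure titanium: E = 105.0, α = 8.71, σ_y = 293.0 → σ = 57.6 MPa, n = 5.08
  alloy steel: E = 213.7, α = 11.7, σ_y = 1010 → σ = 158 MPa, n = 6.41
  silicon nitride: E = 308.2, α = 3.50, σ_y = 775.0 → σ = 68.0 MPa, n = 11.4
Commercially pure titanium has the lowest safety factor, n = 5.08.

commercially pure titanium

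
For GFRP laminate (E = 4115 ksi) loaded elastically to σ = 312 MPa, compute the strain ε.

0.0110

E = 4115 ksi = 28.37 GPa = 28370 MPa.
ε = σ/E = 312 / 28370 = 0.0110.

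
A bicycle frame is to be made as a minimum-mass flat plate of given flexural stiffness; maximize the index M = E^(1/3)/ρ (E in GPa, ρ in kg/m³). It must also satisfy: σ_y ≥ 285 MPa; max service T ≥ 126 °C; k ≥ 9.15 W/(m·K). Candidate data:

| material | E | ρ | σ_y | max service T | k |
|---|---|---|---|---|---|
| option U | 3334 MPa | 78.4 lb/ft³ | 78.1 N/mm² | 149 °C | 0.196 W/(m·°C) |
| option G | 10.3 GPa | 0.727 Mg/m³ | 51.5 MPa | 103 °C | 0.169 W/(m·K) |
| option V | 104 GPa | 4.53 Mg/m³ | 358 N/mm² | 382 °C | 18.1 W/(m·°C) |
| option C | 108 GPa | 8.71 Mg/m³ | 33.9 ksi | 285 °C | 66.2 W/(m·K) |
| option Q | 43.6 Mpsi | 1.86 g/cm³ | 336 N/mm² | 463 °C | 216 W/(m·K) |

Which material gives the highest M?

option Q

Screen on constraints: σ_y ≥ 285 MPa; max service T ≥ 126 °C; k ≥ 9.15 W/(m·K). Survivors: option V, option Q.
Convert each candidate to consistent units, then evaluate M:
  option V: E = 104.0 GPa, ρ = 4530 kg/m³
  option Q: E = 300.6 GPa, ρ = 1860 kg/m³
  option Q: M = 3.60×10⁻³
  option V: M = 1.04×10⁻³
Option Q ranks first.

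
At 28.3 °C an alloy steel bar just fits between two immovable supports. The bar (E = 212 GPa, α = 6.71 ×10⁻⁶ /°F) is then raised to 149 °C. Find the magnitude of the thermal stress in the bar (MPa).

α = 6.71×10⁻⁶/°F × 9/5 = 12.1×10⁻⁶/K.
ΔT = 120.7 K. Constrained thermal stress σ = E·α·ΔT = 212.0×10³ MPa × 12.1×10⁻⁶ × 120.7 = 309 MPa (compressive).

309 MPa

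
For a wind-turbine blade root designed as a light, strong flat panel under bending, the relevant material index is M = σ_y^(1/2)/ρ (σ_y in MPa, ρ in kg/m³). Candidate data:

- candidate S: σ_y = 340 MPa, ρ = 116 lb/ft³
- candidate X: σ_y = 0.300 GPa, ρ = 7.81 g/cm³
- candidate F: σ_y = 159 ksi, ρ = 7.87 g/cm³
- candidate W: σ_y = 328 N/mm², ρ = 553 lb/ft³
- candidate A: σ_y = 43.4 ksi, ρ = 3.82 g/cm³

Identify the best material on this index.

candidate S

Putting every candidate on a common basis:
  candidate S: σ_y = 340.0 MPa, ρ = 1858 kg/m³
  candidate X: σ_y = 300.0 MPa, ρ = 7810 kg/m³
  candidate F: σ_y = 1096 MPa, ρ = 7870 kg/m³
  candidate W: σ_y = 328.0 MPa, ρ = 8858 kg/m³
  candidate A: σ_y = 299.2 MPa, ρ = 3820 kg/m³
  candidate S: M = 9.92×10⁻³
  candidate A: M = 4.53×10⁻³
  candidate F: M = 4.21×10⁻³
  candidate X: M = 2.22×10⁻³
  candidate W: M = 2.04×10⁻³
Candidate S ranks first.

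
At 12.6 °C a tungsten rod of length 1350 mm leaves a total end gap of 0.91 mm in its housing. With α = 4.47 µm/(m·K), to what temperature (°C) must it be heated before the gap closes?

α·L₀·ΔT = 0.91 mm ⇒ ΔT = 0.91 / (4.47×10⁻⁶ × 1350.0) = 150.8 K.
T = 12.6 + 150.8 = 163.4 °C.

163 °C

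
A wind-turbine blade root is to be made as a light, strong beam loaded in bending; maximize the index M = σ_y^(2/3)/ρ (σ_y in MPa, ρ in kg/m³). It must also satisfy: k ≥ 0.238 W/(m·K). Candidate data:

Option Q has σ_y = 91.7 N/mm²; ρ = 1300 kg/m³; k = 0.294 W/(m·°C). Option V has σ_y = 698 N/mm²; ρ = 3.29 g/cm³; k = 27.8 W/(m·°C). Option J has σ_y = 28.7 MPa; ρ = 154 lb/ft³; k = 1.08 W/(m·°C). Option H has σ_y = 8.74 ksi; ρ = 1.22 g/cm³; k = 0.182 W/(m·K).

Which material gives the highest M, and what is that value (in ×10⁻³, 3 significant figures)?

option V, M = 23.9×10⁻³

Screen on constraints: k ≥ 0.238 W/(m·K). Survivors: option Q, option V, option J.
After converting to SI:
  option Q: σ_y = 91.70 MPa, ρ = 1300 kg/m³
  option V: σ_y = 698.0 MPa, ρ = 3290 kg/m³
  option J: σ_y = 28.70 MPa, ρ = 2467 kg/m³
  option V: M = 23.9×10⁻³
  option Q: M = 15.6×10⁻³
  option J: M = 3.80×10⁻³
The maximum is for option V.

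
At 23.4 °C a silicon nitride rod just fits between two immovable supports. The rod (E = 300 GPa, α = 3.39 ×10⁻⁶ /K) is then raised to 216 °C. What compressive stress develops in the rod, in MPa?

ΔT = 192.6 K. Constrained thermal stress σ = E·α·ΔT = 300.0×10³ MPa × 3.39×10⁻⁶ × 192.6 = 196 MPa (compressive).

196 MPa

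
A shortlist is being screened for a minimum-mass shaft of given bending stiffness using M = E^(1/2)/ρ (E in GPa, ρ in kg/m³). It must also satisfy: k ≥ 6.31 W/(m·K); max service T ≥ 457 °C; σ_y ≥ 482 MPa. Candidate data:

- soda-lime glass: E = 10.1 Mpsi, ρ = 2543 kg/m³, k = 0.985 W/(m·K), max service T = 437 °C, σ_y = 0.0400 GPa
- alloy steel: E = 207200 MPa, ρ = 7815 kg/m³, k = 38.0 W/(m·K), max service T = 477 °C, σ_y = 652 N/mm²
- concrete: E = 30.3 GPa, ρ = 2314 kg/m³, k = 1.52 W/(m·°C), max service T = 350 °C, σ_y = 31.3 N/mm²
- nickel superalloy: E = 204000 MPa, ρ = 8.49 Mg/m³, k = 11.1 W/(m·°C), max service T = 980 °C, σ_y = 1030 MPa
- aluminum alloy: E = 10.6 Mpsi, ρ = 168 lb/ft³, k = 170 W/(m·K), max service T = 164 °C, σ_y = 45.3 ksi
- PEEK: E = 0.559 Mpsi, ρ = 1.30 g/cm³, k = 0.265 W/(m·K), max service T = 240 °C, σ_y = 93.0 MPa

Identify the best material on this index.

alloy steel

Screen on constraints: k ≥ 6.31 W/(m·K); max service T ≥ 457 °C; σ_y ≥ 482 MPa. Survivors: alloy steel, nickel superalloy.
After converting to SI:
  alloy steel: E = 207.2 GPa, ρ = 7815 kg/m³
  nickel superalloy: E = 204.0 GPa, ρ = 8490 kg/m³
  alloy steel: M = 1.84×10⁻³
  nickel superalloy: M = 1.68×10⁻³
The maximum is for alloy steel.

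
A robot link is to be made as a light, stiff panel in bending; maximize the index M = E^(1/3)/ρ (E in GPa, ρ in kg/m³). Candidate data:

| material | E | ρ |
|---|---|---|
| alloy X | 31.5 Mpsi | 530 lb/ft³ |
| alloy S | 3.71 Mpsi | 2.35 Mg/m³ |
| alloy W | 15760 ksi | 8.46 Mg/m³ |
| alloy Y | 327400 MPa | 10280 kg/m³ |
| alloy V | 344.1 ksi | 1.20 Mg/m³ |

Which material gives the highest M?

In SI units:
  alloy X: E = 217.2 GPa, ρ = 8490 kg/m³
  alloy S: E = 25.58 GPa, ρ = 2350 kg/m³
  alloy W: E = 108.7 GPa, ρ = 8460 kg/m³
  alloy Y: E = 327.4 GPa, ρ = 10280 kg/m³
  alloy V: E = 2.372 GPa, ρ = 1200 kg/m³
  alloy S: M = 1.25×10⁻³
  alloy V: M = 1.11×10⁻³
  alloy X: M = 0.708×10⁻³
  alloy Y: M = 0.670×10⁻³
  alloy W: M = 0.564×10⁻³
Alloy S ranks first.

alloy S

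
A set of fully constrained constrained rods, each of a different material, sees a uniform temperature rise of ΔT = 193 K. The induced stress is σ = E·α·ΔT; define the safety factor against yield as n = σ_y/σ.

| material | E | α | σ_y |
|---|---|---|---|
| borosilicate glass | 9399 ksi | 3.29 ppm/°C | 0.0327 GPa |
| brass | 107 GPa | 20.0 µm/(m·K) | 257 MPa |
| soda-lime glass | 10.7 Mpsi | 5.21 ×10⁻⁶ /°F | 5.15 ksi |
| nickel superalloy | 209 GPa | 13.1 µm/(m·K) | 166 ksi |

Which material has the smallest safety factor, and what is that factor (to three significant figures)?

soda-lime glass, n = 0.266

In consistent units (E in GPa, α in ×10⁻⁶/K, σ_y in MPa):
  borosilicate glass: E = 64.80, α = 3.29, σ_y = 32.70 → σ = 41.1 MPa, n = 0.795
  brass: E = 107.0, α = 20.0, σ_y = 257.0 → σ = 413 MPa, n = 0.622
  soda-lime glass: E = 73.77, α = 9.38, σ_y = 35.51 → σ = 134 MPa, n = 0.266
  nickel superalloy: E = 209.0, α = 13.1, σ_y = 1145 → σ = 528 MPa, n = 2.17
Smallest n: soda-lime glass with n = 0.266.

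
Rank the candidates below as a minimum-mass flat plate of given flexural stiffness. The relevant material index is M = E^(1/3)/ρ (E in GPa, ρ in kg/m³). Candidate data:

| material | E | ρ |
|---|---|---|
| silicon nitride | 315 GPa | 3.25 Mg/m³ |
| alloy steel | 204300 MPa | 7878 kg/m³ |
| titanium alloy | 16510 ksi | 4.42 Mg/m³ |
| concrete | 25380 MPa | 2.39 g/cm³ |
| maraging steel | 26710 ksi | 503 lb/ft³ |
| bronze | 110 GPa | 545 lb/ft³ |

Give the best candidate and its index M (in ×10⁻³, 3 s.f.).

In SI units:
  silicon nitride: E = 315.0 GPa, ρ = 3250 kg/m³
  alloy steel: E = 204.3 GPa, ρ = 7878 kg/m³
  titanium alloy: E = 113.8 GPa, ρ = 4420 kg/m³
  concrete: E = 25.38 GPa, ρ = 2390 kg/m³
  maraging steel: E = 184.2 GPa, ρ = 8057 kg/m³
  bronze: E = 110.0 GPa, ρ = 8730 kg/m³
  silicon nitride: M = 2.09×10⁻³
  concrete: M = 1.23×10⁻³
  titanium alloy: M = 1.10×10⁻³
  alloy steel: M = 0.748×10⁻³
  maraging steel: M = 0.706×10⁻³
  bronze: M = 0.549×10⁻³
The maximum is for silicon nitride.

silicon nitride, M = 2.09×10⁻³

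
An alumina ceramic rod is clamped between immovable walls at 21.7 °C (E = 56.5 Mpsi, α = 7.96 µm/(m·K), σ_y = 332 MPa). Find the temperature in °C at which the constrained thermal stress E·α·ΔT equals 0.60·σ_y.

E = 56.5 Mpsi = 389.6 GPa.
E·α·ΔT = 199.2 MPa ⇒ ΔT = 199.2 / (389.6×10³ × 7.96×10⁻⁶) = 64.24 K.
T = 21.7 + 64.24 = 85.94 °C.

85.9 °C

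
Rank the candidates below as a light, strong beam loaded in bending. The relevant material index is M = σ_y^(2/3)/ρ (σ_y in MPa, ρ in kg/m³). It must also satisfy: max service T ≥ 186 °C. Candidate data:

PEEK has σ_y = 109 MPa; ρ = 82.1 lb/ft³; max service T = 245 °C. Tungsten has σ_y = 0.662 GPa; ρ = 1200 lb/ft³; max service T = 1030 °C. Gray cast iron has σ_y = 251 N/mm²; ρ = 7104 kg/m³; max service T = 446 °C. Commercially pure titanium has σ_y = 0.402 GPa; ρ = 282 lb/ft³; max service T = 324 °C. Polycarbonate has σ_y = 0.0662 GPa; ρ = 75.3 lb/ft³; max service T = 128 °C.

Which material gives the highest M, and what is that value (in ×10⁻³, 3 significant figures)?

PEEK, M = 17.4×10⁻³

Screen on constraints: max service T ≥ 186 °C. Survivors: PEEK, tungsten, gray cast iron, commercially pure titanium.
In SI units:
  PEEK: σ_y = 109.0 MPa, ρ = 1315 kg/m³
  tungsten: σ_y = 662.0 MPa, ρ = 19220 kg/m³
  gray cast iron: σ_y = 251.0 MPa, ρ = 7104 kg/m³
  commercially pure titanium: σ_y = 402.0 MPa, ρ = 4517 kg/m³
  PEEK: M = 17.4×10⁻³
  commercially pure titanium: M = 12.1×10⁻³
  gray cast iron: M = 5.60×10⁻³
  tungsten: M = 3.95×10⁻³
The maximum is for PEEK.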